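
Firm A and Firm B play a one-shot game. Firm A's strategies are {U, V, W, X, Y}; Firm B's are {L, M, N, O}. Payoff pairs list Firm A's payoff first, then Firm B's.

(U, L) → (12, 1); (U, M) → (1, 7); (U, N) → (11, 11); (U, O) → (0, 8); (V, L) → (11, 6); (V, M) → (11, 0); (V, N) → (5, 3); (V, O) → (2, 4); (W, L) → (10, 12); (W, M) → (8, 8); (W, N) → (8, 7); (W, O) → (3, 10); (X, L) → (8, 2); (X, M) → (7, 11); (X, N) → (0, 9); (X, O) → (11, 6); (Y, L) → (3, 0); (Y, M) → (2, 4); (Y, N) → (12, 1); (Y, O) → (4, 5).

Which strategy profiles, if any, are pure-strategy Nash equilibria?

None

Check mutual best responses: a cell is a NE iff neither player can gain by unilaterally deviating.
Firm A's best responses — vs L: U (payoff 12); vs M: V (payoff 11); vs N: Y (payoff 12); vs O: X (payoff 11).
Firm B's best responses — vs U: N (payoff 11); vs V: L (payoff 6); vs W: L (payoff 12); vs X: M (payoff 11); vs Y: O (payoff 5).
No cell has both players best-responding. For instance, Firm A's best reply to N is Y, but against Y Firm B prefers O over N.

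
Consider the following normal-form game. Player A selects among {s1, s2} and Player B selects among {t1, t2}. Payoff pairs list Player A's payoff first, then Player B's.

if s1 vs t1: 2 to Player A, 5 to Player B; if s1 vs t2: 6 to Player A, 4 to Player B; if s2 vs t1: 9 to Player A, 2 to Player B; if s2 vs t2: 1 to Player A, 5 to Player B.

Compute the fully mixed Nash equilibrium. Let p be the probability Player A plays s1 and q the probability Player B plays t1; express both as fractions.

p = 3/4, q = 5/12

In a mixed NE each player is indifferent between their pure strategies, so the opponent's mix sets the indifference.
Player B indifferent between t1 and t2: p·5 + (1−p)·2 = p·4 + (1−p)·5 ⟹ 2 + 3p = 5 + (-1)p ⟹ p = 3/4.
Player A indifferent between s1 and s2: q·2 + (1−q)·6 = q·9 + (1−q)·1 ⟹ 6 + (-4)q = 1 + 8q ⟹ q = 5/12.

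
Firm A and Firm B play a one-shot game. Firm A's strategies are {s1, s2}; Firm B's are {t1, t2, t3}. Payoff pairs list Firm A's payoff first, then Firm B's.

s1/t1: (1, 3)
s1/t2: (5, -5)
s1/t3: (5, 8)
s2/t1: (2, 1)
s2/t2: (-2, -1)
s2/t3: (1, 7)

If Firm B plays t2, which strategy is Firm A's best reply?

With Firm B fixed at t2, Firm A's payoffs are: s1 → 5, s2 → -2.
The maximum is 5, achieved by s1.

s1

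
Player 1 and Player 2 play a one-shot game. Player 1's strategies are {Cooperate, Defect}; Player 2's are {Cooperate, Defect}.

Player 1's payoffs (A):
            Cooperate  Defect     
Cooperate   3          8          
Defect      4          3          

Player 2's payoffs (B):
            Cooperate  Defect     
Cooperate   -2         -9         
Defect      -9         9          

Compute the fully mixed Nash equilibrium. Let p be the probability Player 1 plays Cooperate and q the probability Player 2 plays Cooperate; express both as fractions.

In a mixed NE each player is indifferent between their pure strategies, so the opponent's mix sets the indifference.
Player 2 indifferent between Cooperate and Defect: p·(-2) + (1−p)·(-9) = p·(-9) + (1−p)·9 ⟹ (-9) + 7p = 9 + (-18)p ⟹ p = 18/25.
Player 1 indifferent between Cooperate and Defect: q·3 + (1−q)·8 = q·4 + (1−q)·3 ⟹ 8 + (-5)q = 3 + 1q ⟹ q = 5/6.

p = 18/25, q = 5/6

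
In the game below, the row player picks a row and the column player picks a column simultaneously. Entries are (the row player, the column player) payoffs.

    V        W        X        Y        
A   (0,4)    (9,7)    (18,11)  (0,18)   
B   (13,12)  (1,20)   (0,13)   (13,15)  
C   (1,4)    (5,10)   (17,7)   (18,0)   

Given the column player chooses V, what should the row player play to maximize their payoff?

With the column player fixed at V, the row player's payoffs are: A → 0, B → 13, C → 1.
The maximum is 13, achieved by B.

B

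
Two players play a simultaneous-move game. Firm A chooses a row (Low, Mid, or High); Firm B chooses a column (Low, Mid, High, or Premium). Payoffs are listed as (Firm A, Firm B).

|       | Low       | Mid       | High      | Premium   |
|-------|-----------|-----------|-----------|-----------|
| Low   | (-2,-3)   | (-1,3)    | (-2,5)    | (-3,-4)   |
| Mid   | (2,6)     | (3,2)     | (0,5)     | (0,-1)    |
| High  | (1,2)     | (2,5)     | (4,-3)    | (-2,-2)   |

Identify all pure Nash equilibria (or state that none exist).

(Mid, Low)

Check mutual best responses: a cell is a NE iff neither player can gain by unilaterally deviating.
Firm A's best responses — vs Low: Mid (payoff 2); vs Mid: Mid (payoff 3); vs High: High (payoff 4); vs Premium: Mid (payoff 0).
Firm B's best responses — vs Low: High (payoff 5); vs Mid: Low (payoff 6); vs High: Mid (payoff 5).
The only mutual best response is (Mid, Low); neither player gains by switching there.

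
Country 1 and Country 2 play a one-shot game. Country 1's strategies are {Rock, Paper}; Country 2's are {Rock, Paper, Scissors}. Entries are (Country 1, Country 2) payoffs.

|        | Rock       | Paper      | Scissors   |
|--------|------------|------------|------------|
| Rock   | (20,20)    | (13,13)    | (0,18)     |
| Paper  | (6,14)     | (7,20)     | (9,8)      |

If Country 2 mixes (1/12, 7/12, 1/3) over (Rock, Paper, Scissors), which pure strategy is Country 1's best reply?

Rock

Compute Country 1's expected payoff from each pure strategy against the given mix.
Rock: (1/12)·20 + (7/12)·13 + (1/3)·0 = 37/4
Paper: (1/12)·6 + (7/12)·7 + (1/3)·9 = 91/12
Highest expected payoff is 37/4, from Rock.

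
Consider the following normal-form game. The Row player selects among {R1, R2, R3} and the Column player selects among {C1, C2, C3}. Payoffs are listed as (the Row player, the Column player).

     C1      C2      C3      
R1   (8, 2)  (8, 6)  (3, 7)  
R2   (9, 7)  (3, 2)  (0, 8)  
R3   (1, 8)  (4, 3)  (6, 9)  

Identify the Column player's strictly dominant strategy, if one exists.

C3

Check whether one of the Column player's strategies beats all alternatives regardless of what the opponent does.
C3 strictly dominates: vs R1: 7 > each of {2, 6}; vs R2: 8 > each of {7, 2}; vs R3: 9 > each of {8, 3}.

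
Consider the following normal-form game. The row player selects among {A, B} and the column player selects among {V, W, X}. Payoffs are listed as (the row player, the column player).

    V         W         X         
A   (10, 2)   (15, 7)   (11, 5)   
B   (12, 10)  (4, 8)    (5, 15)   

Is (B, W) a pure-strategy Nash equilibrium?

No

Holding the column player at W: the row player gets 4 from B but could get 15 by switching to A. The row player has a profitable deviation.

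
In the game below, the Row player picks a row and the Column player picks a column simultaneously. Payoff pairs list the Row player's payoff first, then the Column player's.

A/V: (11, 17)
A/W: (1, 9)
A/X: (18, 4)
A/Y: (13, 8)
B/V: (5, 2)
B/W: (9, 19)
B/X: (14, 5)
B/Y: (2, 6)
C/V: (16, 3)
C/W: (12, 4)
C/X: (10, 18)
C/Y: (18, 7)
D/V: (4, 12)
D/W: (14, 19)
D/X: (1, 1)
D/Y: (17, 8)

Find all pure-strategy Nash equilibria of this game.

(D, W)

Check mutual best responses: a cell is a NE iff neither player can gain by unilaterally deviating.
The Row player's best responses — vs V: C (payoff 16); vs W: D (payoff 14); vs X: A (payoff 18); vs Y: C (payoff 18).
The Column player's best responses — vs A: V (payoff 17); vs B: W (payoff 19); vs C: X (payoff 18); vs D: W (payoff 19).
The only mutual best response is (D, W); neither player gains by switching there.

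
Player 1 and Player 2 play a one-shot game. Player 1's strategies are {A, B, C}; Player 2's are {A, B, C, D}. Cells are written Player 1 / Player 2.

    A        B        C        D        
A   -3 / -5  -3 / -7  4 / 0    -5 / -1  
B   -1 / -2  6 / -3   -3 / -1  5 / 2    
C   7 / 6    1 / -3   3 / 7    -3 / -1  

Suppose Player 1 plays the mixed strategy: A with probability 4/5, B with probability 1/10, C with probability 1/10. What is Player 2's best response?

C

Compute Player 2's expected payoff from each pure strategy against the given mix.
A: (4/5)·(-5) + (1/10)·(-2) + (1/10)·6 = -18/5
B: (4/5)·(-7) + (1/10)·(-3) + (1/10)·(-3) = -31/5
C: (4/5)·0 + (1/10)·(-1) + (1/10)·7 = 3/5
D: (4/5)·(-1) + (1/10)·2 + (1/10)·(-1) = -7/10
Highest expected payoff is 3/5, from C.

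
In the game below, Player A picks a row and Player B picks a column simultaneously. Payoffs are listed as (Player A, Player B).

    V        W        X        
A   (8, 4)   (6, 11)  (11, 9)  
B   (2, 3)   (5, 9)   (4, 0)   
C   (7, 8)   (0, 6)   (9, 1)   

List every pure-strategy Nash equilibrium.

A profile is a Nash equilibrium when each player is best-responding to the other.
Player A's best responses — vs V: A (payoff 8); vs W: A (payoff 6); vs X: A (payoff 11).
Player B's best responses — vs A: W (payoff 11); vs B: W (payoff 9); vs C: V (payoff 8).
The only mutual best response is (A, W); neither player gains by switching there.

(A, W)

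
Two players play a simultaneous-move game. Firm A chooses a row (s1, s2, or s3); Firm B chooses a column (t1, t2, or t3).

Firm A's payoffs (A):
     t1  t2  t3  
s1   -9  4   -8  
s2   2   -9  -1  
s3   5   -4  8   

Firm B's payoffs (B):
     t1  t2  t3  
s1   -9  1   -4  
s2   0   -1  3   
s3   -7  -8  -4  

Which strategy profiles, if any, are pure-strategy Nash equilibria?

Find each player's best response to every opponent strategy; NE are the intersections.
Firm A's best responses — vs t1: s3 (payoff 5); vs t2: s1 (payoff 4); vs t3: s3 (payoff 8).
Firm B's best responses — vs s1: t2 (payoff 1); vs s2: t3 (payoff 3); vs s3: t3 (payoff -4).
Mutual best responses occur at (s1, t2) and (s3, t3); at each, neither player gains by switching.

(s1, t2) and (s3, t3)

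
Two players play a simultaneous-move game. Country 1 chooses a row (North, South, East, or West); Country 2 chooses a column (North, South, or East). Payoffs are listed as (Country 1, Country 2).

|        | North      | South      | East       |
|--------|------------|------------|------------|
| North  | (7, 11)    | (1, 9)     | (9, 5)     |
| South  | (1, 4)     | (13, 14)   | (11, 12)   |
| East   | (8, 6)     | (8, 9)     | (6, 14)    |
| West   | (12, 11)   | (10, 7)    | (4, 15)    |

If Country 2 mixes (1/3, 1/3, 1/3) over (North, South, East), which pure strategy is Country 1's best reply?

West

Compute Country 1's expected payoff from each pure strategy against the given mix.
North: (1/3)·7 + (1/3)·1 + (1/3)·9 = 17/3
South: (1/3)·1 + (1/3)·13 + (1/3)·11 = 25/3
East: (1/3)·8 + (1/3)·8 + (1/3)·6 = 22/3
West: (1/3)·12 + (1/3)·10 + (1/3)·4 = 26/3
Highest expected payoff is 26/3, from West.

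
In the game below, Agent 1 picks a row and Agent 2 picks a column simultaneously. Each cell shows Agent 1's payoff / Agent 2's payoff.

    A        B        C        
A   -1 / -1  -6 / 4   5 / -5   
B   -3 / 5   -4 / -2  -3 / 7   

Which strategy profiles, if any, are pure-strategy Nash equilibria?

None

Check mutual best responses: a cell is a NE iff neither player can gain by unilaterally deviating.
Agent 1's best responses — vs A: A (payoff -1); vs B: B (payoff -4); vs C: A (payoff 5).
Agent 2's best responses — vs A: B (payoff 4); vs B: C (payoff 7).
No cell has both players best-responding. For instance, Agent 1's best reply to C is A, but against A Agent 2 prefers B over C.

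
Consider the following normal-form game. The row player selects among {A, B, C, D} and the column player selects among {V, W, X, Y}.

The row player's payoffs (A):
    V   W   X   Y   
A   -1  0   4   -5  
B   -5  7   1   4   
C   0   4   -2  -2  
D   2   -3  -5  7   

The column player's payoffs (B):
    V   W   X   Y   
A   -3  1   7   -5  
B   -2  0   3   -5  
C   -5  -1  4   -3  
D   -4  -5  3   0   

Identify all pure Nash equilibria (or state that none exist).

A profile is a Nash equilibrium when each player is best-responding to the other.
The row player's best responses — vs V: D (payoff 2); vs W: B (payoff 7); vs X: A (payoff 4); vs Y: D (payoff 7).
The column player's best responses — vs A: X (payoff 7); vs B: X (payoff 3); vs C: X (payoff 4); vs D: X (payoff 3).
The only mutual best response is (A, X); neither player gains by switching there.

(A, X)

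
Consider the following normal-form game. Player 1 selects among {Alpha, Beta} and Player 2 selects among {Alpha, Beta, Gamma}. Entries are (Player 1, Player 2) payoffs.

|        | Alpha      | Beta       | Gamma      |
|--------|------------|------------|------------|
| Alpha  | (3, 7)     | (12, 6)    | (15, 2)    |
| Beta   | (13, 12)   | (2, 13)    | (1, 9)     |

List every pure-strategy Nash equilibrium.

A profile is a Nash equilibrium when each player is best-responding to the other.
Player 1's best responses — vs Alpha: Beta (payoff 13); vs Beta: Alpha (payoff 12); vs Gamma: Alpha (payoff 15).
Player 2's best responses — vs Alpha: Alpha (payoff 7); vs Beta: Beta (payoff 13).
No cell has both players best-responding. For instance, Player 1's best reply to Gamma is Alpha, but against Alpha Player 2 prefers Alpha over Gamma.

There is no pure-strategy Nash equilibrium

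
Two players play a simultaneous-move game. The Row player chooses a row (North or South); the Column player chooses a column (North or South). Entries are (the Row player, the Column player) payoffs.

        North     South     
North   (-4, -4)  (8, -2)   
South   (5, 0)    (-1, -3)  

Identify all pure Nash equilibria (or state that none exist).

(North, South) and (South, North)

A profile is a Nash equilibrium when each player is best-responding to the other.
The Row player's best responses — vs North: South (payoff 5); vs South: North (payoff 8).
The Column player's best responses — vs North: South (payoff -2); vs South: North (payoff 0).
Mutual best responses occur at (North, South) and (South, North); at each, neither player gains by switching.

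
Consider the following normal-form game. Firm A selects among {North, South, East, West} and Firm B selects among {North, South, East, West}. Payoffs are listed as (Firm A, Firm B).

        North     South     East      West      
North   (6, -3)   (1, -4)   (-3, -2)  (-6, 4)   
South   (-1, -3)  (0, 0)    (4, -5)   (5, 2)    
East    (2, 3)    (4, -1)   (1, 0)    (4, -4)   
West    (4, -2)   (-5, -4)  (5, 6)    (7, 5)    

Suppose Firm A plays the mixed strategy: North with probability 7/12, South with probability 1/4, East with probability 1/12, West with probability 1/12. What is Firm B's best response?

West

Firm B's best reply maximizes expected payoff against the mix.
North: (7/12)·(-3) + (1/4)·(-3) + (1/12)·3 + (1/12)·(-2) = -29/12
South: (7/12)·(-4) + (1/4)·0 + (1/12)·(-1) + (1/12)·(-4) = -11/4
East: (7/12)·(-2) + (1/4)·(-5) + (1/12)·0 + (1/12)·6 = -23/12
West: (7/12)·4 + (1/4)·2 + (1/12)·(-4) + (1/12)·5 = 35/12
Highest expected payoff is 35/12, from West.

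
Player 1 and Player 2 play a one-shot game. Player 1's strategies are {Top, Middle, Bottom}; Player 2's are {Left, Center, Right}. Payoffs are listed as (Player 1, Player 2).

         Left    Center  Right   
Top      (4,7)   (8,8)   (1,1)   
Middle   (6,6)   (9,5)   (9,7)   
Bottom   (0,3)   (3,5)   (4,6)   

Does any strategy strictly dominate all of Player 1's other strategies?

A strategy is strictly dominant if it gives Player 1 a strictly higher payoff than every other strategy, against every choice by the opponent.
Middle strictly dominates: vs Left: 6 > each of {4, 0}; vs Center: 9 > each of {8, 3}; vs Right: 9 > each of {1, 4}.

Middle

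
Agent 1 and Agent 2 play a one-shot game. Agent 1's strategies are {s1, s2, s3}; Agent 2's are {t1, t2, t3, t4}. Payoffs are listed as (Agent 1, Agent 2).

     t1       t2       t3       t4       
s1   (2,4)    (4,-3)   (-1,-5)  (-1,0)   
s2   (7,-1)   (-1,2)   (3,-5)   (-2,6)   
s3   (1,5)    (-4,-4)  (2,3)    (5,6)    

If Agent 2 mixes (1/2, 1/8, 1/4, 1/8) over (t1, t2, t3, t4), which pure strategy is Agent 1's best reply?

s2

Compute Agent 1's expected payoff from each pure strategy against the given mix.
s1: (1/2)·2 + (1/8)·4 + (1/4)·(-1) + (1/8)·(-1) = 9/8
s2: (1/2)·7 + (1/8)·(-1) + (1/4)·3 + (1/8)·(-2) = 31/8
s3: (1/2)·1 + (1/8)·(-4) + (1/4)·2 + (1/8)·5 = 9/8
Highest expected payoff is 31/8, from s2.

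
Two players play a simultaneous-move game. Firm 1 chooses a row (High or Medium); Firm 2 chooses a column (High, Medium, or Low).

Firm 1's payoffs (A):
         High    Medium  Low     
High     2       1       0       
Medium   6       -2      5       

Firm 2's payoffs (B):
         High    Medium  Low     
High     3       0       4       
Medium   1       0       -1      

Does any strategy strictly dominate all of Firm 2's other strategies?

A strategy is strictly dominant if it gives Firm 2 a strictly higher payoff than every other strategy, against every choice by the opponent.
High is not dominant: against High, Low gives 4 > 3.
Medium is not dominant: against High, High gives 3 > 0.
Low is not dominant: against Medium, High gives 1 > -1.
No single strategy is best against every opponent action.

No strictly dominant strategy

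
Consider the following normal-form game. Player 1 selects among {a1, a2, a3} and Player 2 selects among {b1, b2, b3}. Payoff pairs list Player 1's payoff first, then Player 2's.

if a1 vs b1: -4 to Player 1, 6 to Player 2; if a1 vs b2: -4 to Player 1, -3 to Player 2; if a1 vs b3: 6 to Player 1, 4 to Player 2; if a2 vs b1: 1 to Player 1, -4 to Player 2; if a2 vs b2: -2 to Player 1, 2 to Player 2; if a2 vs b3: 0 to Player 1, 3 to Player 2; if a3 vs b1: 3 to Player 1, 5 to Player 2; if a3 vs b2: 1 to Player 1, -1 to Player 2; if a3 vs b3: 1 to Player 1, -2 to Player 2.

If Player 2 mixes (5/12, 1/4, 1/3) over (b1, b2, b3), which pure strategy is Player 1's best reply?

Compute Player 1's expected payoff from each pure strategy against the given mix.
a1: (5/12)·(-4) + (1/4)·(-4) + (1/3)·6 = -2/3
a2: (5/12)·1 + (1/4)·(-2) + (1/3)·0 = -1/12
a3: (5/12)·3 + (1/4)·1 + (1/3)·1 = 11/6
Highest expected payoff is 11/6, from a3.

a3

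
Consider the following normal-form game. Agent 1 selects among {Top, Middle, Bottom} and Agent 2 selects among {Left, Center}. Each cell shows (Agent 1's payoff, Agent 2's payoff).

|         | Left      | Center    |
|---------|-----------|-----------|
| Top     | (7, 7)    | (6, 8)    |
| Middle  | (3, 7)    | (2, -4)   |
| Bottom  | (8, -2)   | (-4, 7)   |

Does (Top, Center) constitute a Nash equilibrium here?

Yes

Holding Agent 2 at Center: Agent 1 gets 6 from Top, versus 2 from Middle, -4 from Bottom. No profitable deviation for Agent 1.
Holding Agent 1 at Top: Agent 2 gets 8 from Center, versus 7 from Left. No profitable deviation for Agent 2 either.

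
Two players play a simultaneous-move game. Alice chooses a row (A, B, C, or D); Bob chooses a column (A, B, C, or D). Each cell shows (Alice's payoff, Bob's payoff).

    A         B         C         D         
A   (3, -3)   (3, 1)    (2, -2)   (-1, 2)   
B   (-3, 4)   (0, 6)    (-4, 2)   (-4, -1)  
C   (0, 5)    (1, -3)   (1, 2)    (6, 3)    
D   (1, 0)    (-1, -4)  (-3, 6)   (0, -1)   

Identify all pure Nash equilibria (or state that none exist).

Find each player's best response to every opponent strategy; NE are the intersections.
Alice's best responses — vs A: A (payoff 3); vs B: A (payoff 3); vs C: A (payoff 2); vs D: C (payoff 6).
Bob's best responses — vs A: D (payoff 2); vs B: B (payoff 6); vs C: A (payoff 5); vs D: C (payoff 6).
No cell has both players best-responding. For instance, Alice's best reply to C is A, but against A Bob prefers D over C.

None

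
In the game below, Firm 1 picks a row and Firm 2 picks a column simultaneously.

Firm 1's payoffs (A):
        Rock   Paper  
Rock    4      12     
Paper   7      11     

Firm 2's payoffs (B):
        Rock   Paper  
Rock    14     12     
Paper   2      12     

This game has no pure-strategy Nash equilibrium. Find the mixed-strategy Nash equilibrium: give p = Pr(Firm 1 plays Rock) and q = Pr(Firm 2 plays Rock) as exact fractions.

In a mixed NE each player is indifferent between their pure strategies, so the opponent's mix sets the indifference.
Firm 2 indifferent between Rock and Paper: p·14 + (1−p)·2 = p·12 + (1−p)·12 ⟹ 2 + 12p = 12 + 0p ⟹ p = 5/6.
Firm 1 indifferent between Rock and Paper: q·4 + (1−q)·12 = q·7 + (1−q)·11 ⟹ 12 + (-8)q = 11 + (-4)q ⟹ q = 1/4.

p = 5/6, q = 1/4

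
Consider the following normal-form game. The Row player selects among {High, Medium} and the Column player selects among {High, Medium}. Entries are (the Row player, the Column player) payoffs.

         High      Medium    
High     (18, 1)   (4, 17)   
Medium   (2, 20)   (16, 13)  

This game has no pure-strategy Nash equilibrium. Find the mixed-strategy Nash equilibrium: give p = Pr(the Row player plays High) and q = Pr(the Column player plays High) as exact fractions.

Each player's mixing probability is pinned down by making the *other* player indifferent.
The Column player indifferent between High and Medium: p·1 + (1−p)·20 = p·17 + (1−p)·13 ⟹ 20 + (-19)p = 13 + 4p ⟹ p = 7/23.
The Row player indifferent between High and Medium: q·18 + (1−q)·4 = q·2 + (1−q)·16 ⟹ 4 + 14q = 16 + (-14)q ⟹ q = 3/7.

p = 7/23, q = 3/7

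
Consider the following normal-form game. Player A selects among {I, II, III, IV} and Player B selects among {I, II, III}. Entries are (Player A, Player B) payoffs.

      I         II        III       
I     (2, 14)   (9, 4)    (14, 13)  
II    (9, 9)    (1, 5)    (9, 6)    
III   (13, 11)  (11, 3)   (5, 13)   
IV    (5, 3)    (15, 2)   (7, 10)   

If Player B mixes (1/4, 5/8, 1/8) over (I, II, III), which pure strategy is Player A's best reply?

IV

Player A's best reply maximizes expected payoff against the mix.
I: (1/4)·2 + (5/8)·9 + (1/8)·14 = 63/8
II: (1/4)·9 + (5/8)·1 + (1/8)·9 = 4
III: (1/4)·13 + (5/8)·11 + (1/8)·5 = 43/4
IV: (1/4)·5 + (5/8)·15 + (1/8)·7 = 23/2
Highest expected payoff is 23/2, from IV.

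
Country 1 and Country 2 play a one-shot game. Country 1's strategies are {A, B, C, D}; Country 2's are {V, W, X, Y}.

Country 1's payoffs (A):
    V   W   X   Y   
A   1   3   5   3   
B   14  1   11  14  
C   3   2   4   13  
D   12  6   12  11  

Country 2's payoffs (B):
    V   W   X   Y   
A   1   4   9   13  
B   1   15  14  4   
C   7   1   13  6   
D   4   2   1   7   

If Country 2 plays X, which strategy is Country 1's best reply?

With Country 2 fixed at X, Country 1's payoffs are: A → 5, B → 11, C → 4, D → 12.
The maximum is 12, achieved by D.

D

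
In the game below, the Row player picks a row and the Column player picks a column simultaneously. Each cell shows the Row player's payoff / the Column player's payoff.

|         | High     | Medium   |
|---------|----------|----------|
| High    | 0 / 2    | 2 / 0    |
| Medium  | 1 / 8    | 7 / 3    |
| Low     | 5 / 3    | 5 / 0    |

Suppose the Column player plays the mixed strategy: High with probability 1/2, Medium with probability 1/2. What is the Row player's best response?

Low

The Row player's best reply maximizes expected payoff against the mix.
High: (1/2)·0 + (1/2)·2 = 1
Medium: (1/2)·1 + (1/2)·7 = 4
Low: (1/2)·5 + (1/2)·5 = 5
Highest expected payoff is 5, from Low.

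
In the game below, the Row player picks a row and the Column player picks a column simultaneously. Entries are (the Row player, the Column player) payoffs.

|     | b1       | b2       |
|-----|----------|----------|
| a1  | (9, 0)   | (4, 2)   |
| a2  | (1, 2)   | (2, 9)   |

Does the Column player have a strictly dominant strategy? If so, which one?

b2

Check whether one of the Column player's strategies beats all alternatives regardless of what the opponent does.
b2 strictly dominates: vs a1: 2 > 0; vs a2: 9 > 2.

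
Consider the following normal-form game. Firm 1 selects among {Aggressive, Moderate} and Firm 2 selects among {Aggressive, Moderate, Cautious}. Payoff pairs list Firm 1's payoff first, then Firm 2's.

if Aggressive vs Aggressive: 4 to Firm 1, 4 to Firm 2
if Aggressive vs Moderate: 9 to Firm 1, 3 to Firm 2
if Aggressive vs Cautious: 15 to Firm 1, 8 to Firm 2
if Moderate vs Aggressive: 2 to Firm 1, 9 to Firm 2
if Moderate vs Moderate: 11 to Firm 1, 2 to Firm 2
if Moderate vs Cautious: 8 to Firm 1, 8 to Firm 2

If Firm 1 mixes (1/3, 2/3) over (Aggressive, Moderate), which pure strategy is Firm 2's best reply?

Firm 2's best reply maximizes expected payoff against the mix.
Aggressive: (1/3)·4 + (2/3)·9 = 22/3
Moderate: (1/3)·3 + (2/3)·2 = 7/3
Cautious: (1/3)·8 + (2/3)·8 = 8
Highest expected payoff is 8, from Cautious.

Cautious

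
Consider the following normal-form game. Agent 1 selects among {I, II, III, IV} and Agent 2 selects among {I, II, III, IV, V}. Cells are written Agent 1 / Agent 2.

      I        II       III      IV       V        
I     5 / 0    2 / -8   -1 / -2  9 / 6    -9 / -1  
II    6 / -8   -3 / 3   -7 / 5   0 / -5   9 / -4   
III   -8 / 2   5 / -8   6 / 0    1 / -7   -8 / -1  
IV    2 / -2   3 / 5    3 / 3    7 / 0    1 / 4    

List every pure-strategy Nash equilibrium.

A profile is a Nash equilibrium when each player is best-responding to the other.
Agent 1's best responses — vs I: II (payoff 6); vs II: III (payoff 5); vs III: III (payoff 6); vs IV: I (payoff 9); vs V: II (payoff 9).
Agent 2's best responses — vs I: IV (payoff 6); vs II: III (payoff 5); vs III: I (payoff 2); vs IV: II (payoff 5).
The only mutual best response is (I, IV); neither player gains by switching there.

(I, IV)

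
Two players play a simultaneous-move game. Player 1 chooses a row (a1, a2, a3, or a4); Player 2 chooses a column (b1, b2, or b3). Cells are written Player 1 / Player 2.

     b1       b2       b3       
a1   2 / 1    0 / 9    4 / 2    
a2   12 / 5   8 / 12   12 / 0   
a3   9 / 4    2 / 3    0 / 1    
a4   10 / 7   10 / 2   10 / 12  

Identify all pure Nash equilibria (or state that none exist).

Check mutual best responses: a cell is a NE iff neither player can gain by unilaterally deviating.
Player 1's best responses — vs b1: a2 (payoff 12); vs b2: a4 (payoff 10); vs b3: a2 (payoff 12).
Player 2's best responses — vs a1: b2 (payoff 9); vs a2: b2 (payoff 12); vs a3: b1 (payoff 4); vs a4: b3 (payoff 12).
No cell has both players best-responding. For instance, Player 1's best reply to b3 is a2, but against a2 Player 2 prefers b2 over b3.

There is no pure-strategy Nash equilibrium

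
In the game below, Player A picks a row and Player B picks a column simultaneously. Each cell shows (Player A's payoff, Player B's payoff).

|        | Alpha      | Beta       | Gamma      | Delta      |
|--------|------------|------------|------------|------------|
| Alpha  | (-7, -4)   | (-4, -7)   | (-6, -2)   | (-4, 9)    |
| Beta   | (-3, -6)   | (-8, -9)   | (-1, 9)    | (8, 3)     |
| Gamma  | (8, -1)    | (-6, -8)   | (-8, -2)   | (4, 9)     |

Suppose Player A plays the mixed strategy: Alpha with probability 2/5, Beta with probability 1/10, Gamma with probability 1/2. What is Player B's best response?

Delta

Compute Player B's expected payoff from each pure strategy against the given mix.
Alpha: (2/5)·(-4) + (1/10)·(-6) + (1/2)·(-1) = -27/10
Beta: (2/5)·(-7) + (1/10)·(-9) + (1/2)·(-8) = -77/10
Gamma: (2/5)·(-2) + (1/10)·9 + (1/2)·(-2) = -9/10
Delta: (2/5)·9 + (1/10)·3 + (1/2)·9 = 42/5
Highest expected payoff is 42/5, from Delta.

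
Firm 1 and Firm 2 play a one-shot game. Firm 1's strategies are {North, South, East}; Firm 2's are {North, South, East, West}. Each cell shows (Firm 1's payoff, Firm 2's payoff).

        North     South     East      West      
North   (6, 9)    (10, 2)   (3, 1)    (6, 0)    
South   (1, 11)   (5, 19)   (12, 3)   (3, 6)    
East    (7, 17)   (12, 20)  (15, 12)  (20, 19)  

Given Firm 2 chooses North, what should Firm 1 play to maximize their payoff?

East

With Firm 2 fixed at North, Firm 1's payoffs are: North → 6, South → 1, East → 7.
The maximum is 7, achieved by East.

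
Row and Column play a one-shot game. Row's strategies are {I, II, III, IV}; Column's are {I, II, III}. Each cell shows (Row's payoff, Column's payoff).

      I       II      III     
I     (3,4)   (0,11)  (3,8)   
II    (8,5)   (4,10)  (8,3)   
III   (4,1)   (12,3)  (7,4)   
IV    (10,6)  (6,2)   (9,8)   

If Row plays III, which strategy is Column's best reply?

III

With Row fixed at III, Column's payoffs are: I → 1, II → 3, III → 4.
The maximum is 4, achieved by III.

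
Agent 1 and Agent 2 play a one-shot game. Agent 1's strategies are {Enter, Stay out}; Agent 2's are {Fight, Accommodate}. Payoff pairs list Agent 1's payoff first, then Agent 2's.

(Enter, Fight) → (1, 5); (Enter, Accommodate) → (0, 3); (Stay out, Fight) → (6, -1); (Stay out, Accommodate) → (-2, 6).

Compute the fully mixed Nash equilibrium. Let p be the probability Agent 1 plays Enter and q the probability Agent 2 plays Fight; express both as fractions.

p = 7/9, q = 2/7

Each player's mixing probability is pinned down by making the *other* player indifferent.
Agent 2 indifferent between Fight and Accommodate: p·5 + (1−p)·(-1) = p·3 + (1−p)·6 ⟹ (-1) + 6p = 6 + (-3)p ⟹ p = 7/9.
Agent 1 indifferent between Enter and Stay out: q·1 + (1−q)·0 = q·6 + (1−q)·(-2) ⟹ 0 + 1q = (-2) + 8q ⟹ q = 2/7.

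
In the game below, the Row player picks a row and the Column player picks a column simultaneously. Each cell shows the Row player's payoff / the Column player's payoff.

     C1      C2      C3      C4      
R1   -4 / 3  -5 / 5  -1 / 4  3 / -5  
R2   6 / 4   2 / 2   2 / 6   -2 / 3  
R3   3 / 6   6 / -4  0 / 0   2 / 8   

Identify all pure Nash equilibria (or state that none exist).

(R2, C3)

Check mutual best responses: a cell is a NE iff neither player can gain by unilaterally deviating.
The Row player's best responses — vs C1: R2 (payoff 6); vs C2: R3 (payoff 6); vs C3: R2 (payoff 2); vs C4: R1 (payoff 3).
The Column player's best responses — vs R1: C2 (payoff 5); vs R2: C3 (payoff 6); vs R3: C4 (payoff 8).
The only mutual best response is (R2, C3); neither player gains by switching there.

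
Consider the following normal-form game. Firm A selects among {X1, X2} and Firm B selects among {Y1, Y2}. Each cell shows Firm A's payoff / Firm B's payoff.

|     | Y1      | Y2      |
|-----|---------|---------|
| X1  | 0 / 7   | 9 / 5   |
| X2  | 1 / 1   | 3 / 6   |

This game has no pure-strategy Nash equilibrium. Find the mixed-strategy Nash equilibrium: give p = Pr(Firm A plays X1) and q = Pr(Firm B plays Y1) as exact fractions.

p = 5/7, q = 6/7

In a mixed NE each player is indifferent between their pure strategies, so the opponent's mix sets the indifference.
Firm B indifferent between Y1 and Y2: p·7 + (1−p)·1 = p·5 + (1−p)·6 ⟹ 1 + 6p = 6 + (-1)p ⟹ p = 5/7.
Firm A indifferent between X1 and X2: q·0 + (1−q)·9 = q·1 + (1−q)·3 ⟹ 9 + (-9)q = 3 + (-2)q ⟹ q = 6/7.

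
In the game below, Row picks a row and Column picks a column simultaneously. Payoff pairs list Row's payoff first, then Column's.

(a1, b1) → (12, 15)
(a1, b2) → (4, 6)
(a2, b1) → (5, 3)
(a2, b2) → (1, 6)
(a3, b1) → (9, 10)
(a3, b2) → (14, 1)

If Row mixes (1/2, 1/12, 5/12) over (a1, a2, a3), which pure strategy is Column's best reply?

Column's best reply maximizes expected payoff against the mix.
b1: (1/2)·15 + (1/12)·3 + (5/12)·10 = 143/12
b2: (1/2)·6 + (1/12)·6 + (5/12)·1 = 47/12
Highest expected payoff is 143/12, from b1.

b1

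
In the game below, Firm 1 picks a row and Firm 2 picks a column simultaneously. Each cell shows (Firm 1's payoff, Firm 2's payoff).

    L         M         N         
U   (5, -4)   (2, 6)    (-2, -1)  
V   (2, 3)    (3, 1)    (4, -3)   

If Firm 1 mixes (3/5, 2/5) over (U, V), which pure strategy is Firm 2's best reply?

Firm 2's best reply maximizes expected payoff against the mix.
L: (3/5)·(-4) + (2/5)·3 = -6/5
M: (3/5)·6 + (2/5)·1 = 4
N: (3/5)·(-1) + (2/5)·(-3) = -9/5
Highest expected payoff is 4, from M.

M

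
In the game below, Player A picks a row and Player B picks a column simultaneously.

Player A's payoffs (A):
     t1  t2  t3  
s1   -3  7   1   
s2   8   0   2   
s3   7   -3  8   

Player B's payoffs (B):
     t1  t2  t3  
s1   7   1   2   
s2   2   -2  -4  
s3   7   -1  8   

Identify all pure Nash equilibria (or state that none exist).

(s2, t1) and (s3, t3)

Find each player's best response to every opponent strategy; NE are the intersections.
Player A's best responses — vs t1: s2 (payoff 8); vs t2: s1 (payoff 7); vs t3: s3 (payoff 8).
Player B's best responses — vs s1: t1 (payoff 7); vs s2: t1 (payoff 2); vs s3: t3 (payoff 8).
Mutual best responses occur at (s2, t1) and (s3, t3); at each, neither player gains by switching.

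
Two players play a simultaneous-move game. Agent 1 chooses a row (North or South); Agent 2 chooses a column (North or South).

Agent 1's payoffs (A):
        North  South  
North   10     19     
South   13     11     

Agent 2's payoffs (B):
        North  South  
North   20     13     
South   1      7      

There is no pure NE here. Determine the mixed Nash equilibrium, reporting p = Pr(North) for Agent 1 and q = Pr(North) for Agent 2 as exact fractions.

p = 6/13, q = 8/11

Each player's mixing probability is pinned down by making the *other* player indifferent.
Agent 2 indifferent between North and South: p·20 + (1−p)·1 = p·13 + (1−p)·7 ⟹ 1 + 19p = 7 + 6p ⟹ p = 6/13.
Agent 1 indifferent between North and South: q·10 + (1−q)·19 = q·13 + (1−q)·11 ⟹ 19 + (-9)q = 11 + 2q ⟹ q = 8/11.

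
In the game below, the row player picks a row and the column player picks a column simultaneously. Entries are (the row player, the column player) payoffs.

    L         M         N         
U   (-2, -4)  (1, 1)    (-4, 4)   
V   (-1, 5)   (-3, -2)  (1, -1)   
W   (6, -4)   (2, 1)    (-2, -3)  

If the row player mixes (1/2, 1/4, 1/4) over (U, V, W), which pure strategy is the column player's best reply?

N

The column player's best reply maximizes expected payoff against the mix.
L: (1/2)·(-4) + (1/4)·5 + (1/4)·(-4) = -7/4
M: (1/2)·1 + (1/4)·(-2) + (1/4)·1 = 1/4
N: (1/2)·4 + (1/4)·(-1) + (1/4)·(-3) = 1
Highest expected payoff is 1, from N.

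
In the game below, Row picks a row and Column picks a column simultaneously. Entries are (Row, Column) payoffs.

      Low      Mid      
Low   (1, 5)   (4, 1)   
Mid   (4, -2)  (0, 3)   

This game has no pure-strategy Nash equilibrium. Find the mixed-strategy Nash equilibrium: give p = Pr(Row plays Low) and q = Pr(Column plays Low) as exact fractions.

In a mixed NE each player is indifferent between their pure strategies, so the opponent's mix sets the indifference.
Column indifferent between Low and Mid: p·5 + (1−p)·(-2) = p·1 + (1−p)·3 ⟹ (-2) + 7p = 3 + (-2)p ⟹ p = 5/9.
Row indifferent between Low and Mid: q·1 + (1−q)·4 = q·4 + (1−q)·0 ⟹ 4 + (-3)q = 0 + 4q ⟹ q = 4/7.

p = 5/9, q = 4/7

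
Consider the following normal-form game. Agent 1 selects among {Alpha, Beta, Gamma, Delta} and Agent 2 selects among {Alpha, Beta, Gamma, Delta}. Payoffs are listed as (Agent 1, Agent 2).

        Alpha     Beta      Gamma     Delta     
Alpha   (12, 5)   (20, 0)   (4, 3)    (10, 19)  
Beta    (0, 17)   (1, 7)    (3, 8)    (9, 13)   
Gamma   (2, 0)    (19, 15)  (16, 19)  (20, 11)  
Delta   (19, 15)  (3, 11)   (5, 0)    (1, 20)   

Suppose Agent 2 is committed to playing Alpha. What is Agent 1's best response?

Delta

With Agent 2 fixed at Alpha, Agent 1's payoffs are: Alpha → 12, Beta → 0, Gamma → 2, Delta → 19.
The maximum is 19, achieved by Delta.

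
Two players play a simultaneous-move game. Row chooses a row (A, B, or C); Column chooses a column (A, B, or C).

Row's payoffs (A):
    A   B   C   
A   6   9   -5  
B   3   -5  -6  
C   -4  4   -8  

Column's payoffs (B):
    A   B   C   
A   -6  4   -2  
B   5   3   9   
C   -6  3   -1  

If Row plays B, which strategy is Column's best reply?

C

With Row fixed at B, Column's payoffs are: A → 5, B → 3, C → 9.
The maximum is 9, achieved by C.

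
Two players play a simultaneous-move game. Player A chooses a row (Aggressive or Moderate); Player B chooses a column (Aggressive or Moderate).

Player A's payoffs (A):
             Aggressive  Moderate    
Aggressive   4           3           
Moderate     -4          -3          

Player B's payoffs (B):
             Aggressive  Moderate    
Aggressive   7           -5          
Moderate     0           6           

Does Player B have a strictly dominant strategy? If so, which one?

Check whether one of Player B's strategies beats all alternatives regardless of what the opponent does.
Aggressive is not dominant: against Moderate, Moderate gives 6 > 0.
Moderate is not dominant: against Aggressive, Aggressive gives 7 > -5.
No single strategy is best against every opponent action.

No strictly dominant strategy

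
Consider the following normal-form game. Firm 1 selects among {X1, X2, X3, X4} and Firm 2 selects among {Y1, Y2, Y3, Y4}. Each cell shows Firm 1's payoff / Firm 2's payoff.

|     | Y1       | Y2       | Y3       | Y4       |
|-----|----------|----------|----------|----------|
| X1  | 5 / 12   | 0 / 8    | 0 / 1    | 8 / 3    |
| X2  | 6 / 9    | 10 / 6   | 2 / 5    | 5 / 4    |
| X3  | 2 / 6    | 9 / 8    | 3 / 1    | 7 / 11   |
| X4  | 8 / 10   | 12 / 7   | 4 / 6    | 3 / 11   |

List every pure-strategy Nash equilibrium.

No pure-strategy Nash equilibrium

A profile is a Nash equilibrium when each player is best-responding to the other.
Firm 1's best responses — vs Y1: X4 (payoff 8); vs Y2: X4 (payoff 12); vs Y3: X4 (payoff 4); vs Y4: X1 (payoff 8).
Firm 2's best responses — vs X1: Y1 (payoff 12); vs X2: Y1 (payoff 9); vs X3: Y4 (payoff 11); vs X4: Y4 (payoff 11).
No cell has both players best-responding. For instance, Firm 1's best reply to Y3 is X4, but against X4 Firm 2 prefers Y4 over Y3.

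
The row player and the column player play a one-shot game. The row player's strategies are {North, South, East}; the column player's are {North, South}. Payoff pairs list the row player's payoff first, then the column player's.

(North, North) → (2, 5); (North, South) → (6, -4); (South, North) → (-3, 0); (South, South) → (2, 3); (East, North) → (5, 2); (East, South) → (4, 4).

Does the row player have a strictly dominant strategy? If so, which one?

Check whether one of the row player's strategies beats all alternatives regardless of what the opponent does.
North is not dominant: against North, East gives 5 > 2.
South is not dominant: against North, North gives 2 > -3.
East is not dominant: against South, North gives 6 > 4.
No single strategy is best against every opponent action.

No strictly dominant strategy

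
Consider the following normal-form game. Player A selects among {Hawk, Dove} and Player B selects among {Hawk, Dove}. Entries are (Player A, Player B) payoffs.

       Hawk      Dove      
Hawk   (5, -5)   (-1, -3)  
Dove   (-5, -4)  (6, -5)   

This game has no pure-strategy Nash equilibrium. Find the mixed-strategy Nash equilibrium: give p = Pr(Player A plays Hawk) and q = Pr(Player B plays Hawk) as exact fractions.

In a mixed NE each player is indifferent between their pure strategies, so the opponent's mix sets the indifference.
Player B indifferent between Hawk and Dove: p·(-5) + (1−p)·(-4) = p·(-3) + (1−p)·(-5) ⟹ (-4) + (-1)p = (-5) + 2p ⟹ p = 1/3.
Player A indifferent between Hawk and Dove: q·5 + (1−q)·(-1) = q·(-5) + (1−q)·6 ⟹ (-1) + 6q = 6 + (-11)q ⟹ q = 7/17.

p = 1/3, q = 7/17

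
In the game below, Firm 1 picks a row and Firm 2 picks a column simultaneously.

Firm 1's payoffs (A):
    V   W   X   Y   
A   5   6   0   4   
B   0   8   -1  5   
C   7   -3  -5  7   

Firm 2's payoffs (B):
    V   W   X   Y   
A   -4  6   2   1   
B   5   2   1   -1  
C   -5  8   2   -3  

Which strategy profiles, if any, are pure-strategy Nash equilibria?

No pure-strategy Nash equilibrium

Check mutual best responses: a cell is a NE iff neither player can gain by unilaterally deviating.
Firm 1's best responses — vs V: C (payoff 7); vs W: B (payoff 8); vs X: A (payoff 0); vs Y: C (payoff 7).
Firm 2's best responses — vs A: W (payoff 6); vs B: V (payoff 5); vs C: W (payoff 8).
No cell has both players best-responding. For instance, Firm 1's best reply to X is A, but against A Firm 2 prefers W over X.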